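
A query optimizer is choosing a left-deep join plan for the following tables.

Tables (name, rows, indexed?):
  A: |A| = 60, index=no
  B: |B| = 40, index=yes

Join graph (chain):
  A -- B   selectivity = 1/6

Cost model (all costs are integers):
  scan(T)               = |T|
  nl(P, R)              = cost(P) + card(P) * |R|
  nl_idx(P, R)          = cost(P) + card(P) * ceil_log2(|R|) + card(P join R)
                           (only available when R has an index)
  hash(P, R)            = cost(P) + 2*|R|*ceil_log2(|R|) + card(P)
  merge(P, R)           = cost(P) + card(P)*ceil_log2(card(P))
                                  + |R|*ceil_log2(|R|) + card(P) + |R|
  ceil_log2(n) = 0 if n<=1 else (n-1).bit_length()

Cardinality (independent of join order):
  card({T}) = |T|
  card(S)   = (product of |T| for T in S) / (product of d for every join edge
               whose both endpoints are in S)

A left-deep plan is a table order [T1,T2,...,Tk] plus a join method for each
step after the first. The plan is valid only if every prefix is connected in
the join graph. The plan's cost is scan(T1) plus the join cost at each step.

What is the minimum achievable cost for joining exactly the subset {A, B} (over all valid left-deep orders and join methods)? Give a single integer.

Selinger DP over subsets of {A,B}:
  {A}: scan cost=60, card=60
  {B}: scan cost=40, card=40
  {AB}: card=400; try (B,hash)→600, (A,merge)→740, (B,merge)→760, (A,hash)→800, (B,nl_idx)→820, (A,nl)→2440 …(+1); best=600 via (B,hash)

600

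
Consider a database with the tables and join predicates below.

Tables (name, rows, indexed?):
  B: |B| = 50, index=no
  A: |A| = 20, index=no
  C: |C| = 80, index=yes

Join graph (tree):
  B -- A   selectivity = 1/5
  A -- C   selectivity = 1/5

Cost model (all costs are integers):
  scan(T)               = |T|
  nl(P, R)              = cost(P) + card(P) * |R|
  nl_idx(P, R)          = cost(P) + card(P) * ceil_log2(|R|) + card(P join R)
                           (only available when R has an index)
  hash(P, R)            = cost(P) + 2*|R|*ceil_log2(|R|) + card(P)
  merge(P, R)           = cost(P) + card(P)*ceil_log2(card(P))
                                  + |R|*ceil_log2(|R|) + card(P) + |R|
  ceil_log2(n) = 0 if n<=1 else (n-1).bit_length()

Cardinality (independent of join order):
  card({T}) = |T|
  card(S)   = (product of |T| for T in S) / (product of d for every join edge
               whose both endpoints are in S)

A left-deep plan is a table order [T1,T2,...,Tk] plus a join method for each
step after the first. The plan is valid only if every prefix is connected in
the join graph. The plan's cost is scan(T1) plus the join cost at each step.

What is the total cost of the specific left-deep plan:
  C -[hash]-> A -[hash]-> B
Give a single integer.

1280

step 1: scan C: cost=80, card=80
step 2: join A via hash
    card(P join A) = 80*20/(5) = 320
    cost = 80 + 2*20*5 + 80 = 360
step 3: join B via hash
    card(P join B) = 320*50/(5) = 3200
    cost = 360 + 2*50*6 + 320 = 1280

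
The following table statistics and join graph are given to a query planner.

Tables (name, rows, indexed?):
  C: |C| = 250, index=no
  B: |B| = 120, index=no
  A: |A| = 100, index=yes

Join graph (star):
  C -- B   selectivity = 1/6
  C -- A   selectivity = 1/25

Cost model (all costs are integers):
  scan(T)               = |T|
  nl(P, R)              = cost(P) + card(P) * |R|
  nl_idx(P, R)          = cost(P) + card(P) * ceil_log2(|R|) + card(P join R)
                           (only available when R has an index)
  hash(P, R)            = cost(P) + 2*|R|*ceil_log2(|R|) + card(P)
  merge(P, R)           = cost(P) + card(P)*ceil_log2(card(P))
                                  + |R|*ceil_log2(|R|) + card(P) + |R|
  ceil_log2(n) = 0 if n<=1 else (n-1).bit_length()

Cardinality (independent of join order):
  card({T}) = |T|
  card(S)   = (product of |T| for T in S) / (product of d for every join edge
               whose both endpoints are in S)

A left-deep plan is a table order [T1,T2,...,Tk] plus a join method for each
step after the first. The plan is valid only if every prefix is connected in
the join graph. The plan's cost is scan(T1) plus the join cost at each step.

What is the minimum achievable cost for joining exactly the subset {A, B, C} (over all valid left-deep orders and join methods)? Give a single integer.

Selinger DP over subsets of {A,B,C}:
  {C}: scan cost=250, card=250
  {B}: scan cost=120, card=120
  {A}: scan cost=100, card=100
  {BC}: card=5000; try (B,hash)→2180, (C,merge)→3330, (B,merge)→3460, (C,hash)→4240, (C,nl)→30120, (B,nl)→30250; best=2180 via (B,hash)
  {AC}: card=1000; try (A,hash)→1900, (A,nl_idx)→3000, (C,merge)→3150, (A,merge)→3300, (C,hash)→4200, (C,nl)→25100 …(+1); best=1900 via (A,hash)
  {ABC}: card=20000; try (B,hash)→4580, (A,hash)→8580, (B,merge)→13860, (A,nl_idx)→57180, (A,merge)→72980, (B,nl)→121900 …(+1); best=4580 via (B,hash)

4580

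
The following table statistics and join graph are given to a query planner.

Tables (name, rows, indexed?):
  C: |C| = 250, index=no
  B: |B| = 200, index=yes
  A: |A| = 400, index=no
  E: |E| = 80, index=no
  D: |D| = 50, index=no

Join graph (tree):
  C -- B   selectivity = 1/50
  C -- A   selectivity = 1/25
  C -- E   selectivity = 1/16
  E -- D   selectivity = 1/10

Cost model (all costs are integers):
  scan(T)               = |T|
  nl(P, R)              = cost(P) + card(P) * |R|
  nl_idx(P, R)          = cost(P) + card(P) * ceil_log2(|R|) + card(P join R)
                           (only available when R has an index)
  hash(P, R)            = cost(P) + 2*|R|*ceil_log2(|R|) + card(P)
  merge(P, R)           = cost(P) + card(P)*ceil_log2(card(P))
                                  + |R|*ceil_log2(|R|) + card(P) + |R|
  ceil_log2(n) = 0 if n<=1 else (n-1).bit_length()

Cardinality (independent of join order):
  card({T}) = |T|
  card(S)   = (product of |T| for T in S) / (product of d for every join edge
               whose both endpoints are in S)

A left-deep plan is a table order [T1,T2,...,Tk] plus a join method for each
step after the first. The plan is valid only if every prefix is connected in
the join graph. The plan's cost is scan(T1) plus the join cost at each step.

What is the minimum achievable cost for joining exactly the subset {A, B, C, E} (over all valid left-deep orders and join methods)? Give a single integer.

Selinger DP over subsets of {A,B,C,E}:
  {C}: scan cost=250, card=250
  {B}: scan cost=200, card=200
  {A}: scan cost=400, card=400
  {E}: scan cost=80, card=80
  {BC}: card=1000; try (B,nl_idx)→3250, (B,hash)→3700, (C,merge)→4250, (B,merge)→4300, (C,hash)→4400, (C,nl)→50200 …(+1); best=3250 via (B,nl_idx)
  {AC}: card=4000; try (C,hash)→4800, (A,merge)→6500, (C,merge)→6650, (A,hash)→7700, (A,nl)→100250, (C,nl)→100400; best=4800 via (C,hash)
  {CE}: card=1250; try (E,hash)→1620, (C,merge)→2970, (E,merge)→3140, (C,hash)→4160, (C,nl)→20080, (E,nl)→20250; best=1620 via (E,hash)
  {ABC}: card=16000; try (A,hash)→11450, (B,hash)→12000, (A,merge)→18250, (B,nl_idx)→52800, (B,merge)→58600, (A,nl)→403250 …(+1); best=11450 via (A,hash)
  {BCE}: card=5000; try (E,hash)→5370, (B,hash)→6070, (E,merge)→14890, (B,nl_idx)→16620, (B,merge)→18420, (E,nl)→83250 …(+1); best=5370 via (E,hash)
  {ACE}: card=20000; try (E,hash)→9920, (A,hash)→10070, (A,merge)→20620, (E,merge)→57440, (E,nl)→324800, (A,nl)→501620; best=9920 via (E,hash)
  {ABCE}: card=80000; try (A,hash)→17570, (E,hash)→28570, (B,hash)→33120, (A,merge)→79370, (B,nl_idx)→249920, (E,merge)→252090 …(+4); best=17570 via (A,hash)

17570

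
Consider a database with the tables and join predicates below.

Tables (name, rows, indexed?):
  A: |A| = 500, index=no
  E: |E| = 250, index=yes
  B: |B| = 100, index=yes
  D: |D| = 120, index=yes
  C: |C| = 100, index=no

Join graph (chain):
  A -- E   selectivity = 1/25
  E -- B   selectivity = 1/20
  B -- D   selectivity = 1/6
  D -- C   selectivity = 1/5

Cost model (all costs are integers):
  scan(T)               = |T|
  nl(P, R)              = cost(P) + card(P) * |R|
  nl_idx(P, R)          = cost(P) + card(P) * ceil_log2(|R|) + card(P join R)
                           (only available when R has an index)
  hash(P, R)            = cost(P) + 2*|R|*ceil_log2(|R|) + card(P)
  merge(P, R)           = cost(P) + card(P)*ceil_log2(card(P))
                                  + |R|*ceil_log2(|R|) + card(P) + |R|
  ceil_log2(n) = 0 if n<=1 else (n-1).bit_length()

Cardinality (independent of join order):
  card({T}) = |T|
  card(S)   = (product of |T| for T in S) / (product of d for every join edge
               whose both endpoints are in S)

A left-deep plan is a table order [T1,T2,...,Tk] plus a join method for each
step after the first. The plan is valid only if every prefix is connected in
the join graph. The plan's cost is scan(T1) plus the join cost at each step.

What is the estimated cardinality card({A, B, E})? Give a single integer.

25000

Tables in S: A(500), B(100), E(250)
Edges inside S: A-E(d=25), E-B(d=20)
numerator = 500 * 100 * 250 = 12500000
denominator = 25 * 20 = 500
card(S) = 12500000 / 500 = 25000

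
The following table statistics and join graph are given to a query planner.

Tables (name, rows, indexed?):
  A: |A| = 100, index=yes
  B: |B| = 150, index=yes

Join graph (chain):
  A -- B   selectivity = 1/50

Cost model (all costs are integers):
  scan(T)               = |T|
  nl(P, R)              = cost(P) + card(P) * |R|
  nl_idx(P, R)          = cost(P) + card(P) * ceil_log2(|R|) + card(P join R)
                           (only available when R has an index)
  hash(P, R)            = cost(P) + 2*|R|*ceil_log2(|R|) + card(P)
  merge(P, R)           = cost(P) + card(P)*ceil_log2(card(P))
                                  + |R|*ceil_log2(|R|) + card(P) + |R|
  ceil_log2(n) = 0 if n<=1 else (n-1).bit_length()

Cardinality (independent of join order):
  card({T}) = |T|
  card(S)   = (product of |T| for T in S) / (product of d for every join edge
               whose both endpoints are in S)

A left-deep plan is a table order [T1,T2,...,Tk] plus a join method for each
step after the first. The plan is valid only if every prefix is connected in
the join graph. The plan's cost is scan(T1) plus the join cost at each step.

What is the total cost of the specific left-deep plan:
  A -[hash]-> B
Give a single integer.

2600

step 1: scan A: cost=100, card=100
step 2: join B via hash
    card(P join B) = 100*150/(50) = 300
    cost = 100 + 2*150*8 + 100 = 2600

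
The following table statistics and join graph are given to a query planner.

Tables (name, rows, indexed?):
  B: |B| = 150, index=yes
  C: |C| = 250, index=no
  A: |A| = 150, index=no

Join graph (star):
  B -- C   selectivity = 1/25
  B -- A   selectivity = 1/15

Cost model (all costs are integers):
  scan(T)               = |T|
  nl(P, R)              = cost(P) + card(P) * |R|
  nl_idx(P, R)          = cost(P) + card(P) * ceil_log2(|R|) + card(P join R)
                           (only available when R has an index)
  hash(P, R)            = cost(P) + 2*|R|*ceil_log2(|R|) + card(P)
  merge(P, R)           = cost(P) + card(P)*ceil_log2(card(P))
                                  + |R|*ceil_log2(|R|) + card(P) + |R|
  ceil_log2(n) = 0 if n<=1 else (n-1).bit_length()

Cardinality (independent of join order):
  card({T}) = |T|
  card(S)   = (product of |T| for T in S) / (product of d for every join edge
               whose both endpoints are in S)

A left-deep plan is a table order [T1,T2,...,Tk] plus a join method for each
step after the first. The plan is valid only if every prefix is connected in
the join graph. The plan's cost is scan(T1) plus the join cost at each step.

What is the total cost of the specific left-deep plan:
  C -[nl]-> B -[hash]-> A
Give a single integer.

step 1: scan C: cost=250, card=250
step 2: join B via nl
    card(P join B) = 250*150/(25) = 1500
    cost = 250 + 250*150 = 37750
step 3: join A via hash
    card(P join A) = 1500*150/(15) = 15000
    cost = 37750 + 2*150*8 + 1500 = 41650

41650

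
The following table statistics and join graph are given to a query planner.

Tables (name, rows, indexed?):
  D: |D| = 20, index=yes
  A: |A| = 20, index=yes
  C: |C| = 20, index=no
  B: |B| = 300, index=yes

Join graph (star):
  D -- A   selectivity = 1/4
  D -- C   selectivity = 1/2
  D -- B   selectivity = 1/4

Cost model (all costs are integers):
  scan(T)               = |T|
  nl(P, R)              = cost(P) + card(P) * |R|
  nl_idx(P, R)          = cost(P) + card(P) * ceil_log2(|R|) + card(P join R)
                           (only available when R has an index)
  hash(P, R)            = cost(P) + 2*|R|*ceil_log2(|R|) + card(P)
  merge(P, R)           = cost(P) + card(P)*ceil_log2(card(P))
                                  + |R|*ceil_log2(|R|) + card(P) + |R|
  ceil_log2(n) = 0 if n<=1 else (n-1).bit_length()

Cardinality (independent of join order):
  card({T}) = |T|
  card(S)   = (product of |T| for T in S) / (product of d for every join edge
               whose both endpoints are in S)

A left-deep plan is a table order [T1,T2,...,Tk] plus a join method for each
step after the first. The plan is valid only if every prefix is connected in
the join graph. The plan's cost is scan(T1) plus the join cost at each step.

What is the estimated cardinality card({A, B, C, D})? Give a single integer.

75000

Tables in S: A(20), B(300), C(20), D(20)
Edges inside S: D-A(d=4), D-C(d=2), D-B(d=4)
numerator = 20 * 300 * 20 * 20 = 2400000
denominator = 4 * 2 * 4 = 32
card(S) = 2400000 / 32 = 75000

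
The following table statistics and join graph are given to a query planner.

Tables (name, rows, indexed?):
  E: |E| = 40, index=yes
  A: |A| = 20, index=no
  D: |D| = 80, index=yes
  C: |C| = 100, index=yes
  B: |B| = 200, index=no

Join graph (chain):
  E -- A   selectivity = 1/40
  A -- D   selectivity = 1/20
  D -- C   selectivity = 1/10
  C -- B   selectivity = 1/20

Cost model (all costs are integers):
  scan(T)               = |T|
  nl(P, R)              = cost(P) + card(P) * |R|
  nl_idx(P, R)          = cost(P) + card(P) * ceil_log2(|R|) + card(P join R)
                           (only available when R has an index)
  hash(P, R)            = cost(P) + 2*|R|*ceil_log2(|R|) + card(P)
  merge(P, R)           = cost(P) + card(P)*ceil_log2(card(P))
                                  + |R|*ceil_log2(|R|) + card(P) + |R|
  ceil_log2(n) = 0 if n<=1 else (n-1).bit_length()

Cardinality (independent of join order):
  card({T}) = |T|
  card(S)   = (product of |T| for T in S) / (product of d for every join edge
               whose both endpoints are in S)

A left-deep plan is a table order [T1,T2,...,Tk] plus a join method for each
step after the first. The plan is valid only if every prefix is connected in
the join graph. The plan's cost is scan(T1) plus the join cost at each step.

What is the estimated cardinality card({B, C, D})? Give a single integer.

Tables in S: B(200), C(100), D(80)
Edges inside S: D-C(d=10), C-B(d=20)
numerator = 200 * 100 * 80 = 1600000
denominator = 10 * 20 = 200
card(S) = 1600000 / 200 = 8000

8000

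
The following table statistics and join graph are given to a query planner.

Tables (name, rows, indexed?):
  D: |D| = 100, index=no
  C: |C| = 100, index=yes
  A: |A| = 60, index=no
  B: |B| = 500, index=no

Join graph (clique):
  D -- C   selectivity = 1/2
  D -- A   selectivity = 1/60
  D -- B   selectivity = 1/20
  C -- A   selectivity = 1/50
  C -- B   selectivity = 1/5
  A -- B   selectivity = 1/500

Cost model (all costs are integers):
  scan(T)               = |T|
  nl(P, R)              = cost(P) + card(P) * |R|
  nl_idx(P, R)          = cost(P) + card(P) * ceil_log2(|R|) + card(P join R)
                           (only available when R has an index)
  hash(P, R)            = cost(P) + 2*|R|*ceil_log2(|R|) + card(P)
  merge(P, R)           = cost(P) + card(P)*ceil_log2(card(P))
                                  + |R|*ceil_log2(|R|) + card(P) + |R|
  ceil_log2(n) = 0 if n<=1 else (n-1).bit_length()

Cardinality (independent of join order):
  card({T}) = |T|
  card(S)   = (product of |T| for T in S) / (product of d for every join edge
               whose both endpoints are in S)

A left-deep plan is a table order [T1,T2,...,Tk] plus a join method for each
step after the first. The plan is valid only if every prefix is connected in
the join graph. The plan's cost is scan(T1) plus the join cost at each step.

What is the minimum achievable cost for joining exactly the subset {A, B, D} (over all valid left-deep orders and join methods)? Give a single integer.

2940

Selinger DP over subsets of {A,B,D}:
  {D}: scan cost=100, card=100
  {A}: scan cost=60, card=60
  {B}: scan cost=500, card=500
  {AD}: card=100; try (A,hash)→920, (D,merge)→1280, (A,merge)→1320, (D,hash)→1520, (D,nl)→6060, (A,nl)→6100; best=920 via (A,hash)
  {BD}: card=2500; try (D,hash)→2400, (B,merge)→5900, (D,merge)→6300, (B,hash)→9200, (B,nl)→50100, (D,nl)→50500; best=2400 via (D,hash)
  {AB}: card=60; try (A,hash)→1720, (B,merge)→5480, (A,merge)→5920, (B,hash)→9120, (B,nl)→30060, (A,nl)→30500; best=1720 via (A,hash)
  {ABD}: card=5; try (D,merge)→2940, (D,hash)→3180, (A,hash)→5620, (B,merge)→6720, (D,nl)→7720, (B,hash)→10020 …(+3); best=2940 via (D,merge)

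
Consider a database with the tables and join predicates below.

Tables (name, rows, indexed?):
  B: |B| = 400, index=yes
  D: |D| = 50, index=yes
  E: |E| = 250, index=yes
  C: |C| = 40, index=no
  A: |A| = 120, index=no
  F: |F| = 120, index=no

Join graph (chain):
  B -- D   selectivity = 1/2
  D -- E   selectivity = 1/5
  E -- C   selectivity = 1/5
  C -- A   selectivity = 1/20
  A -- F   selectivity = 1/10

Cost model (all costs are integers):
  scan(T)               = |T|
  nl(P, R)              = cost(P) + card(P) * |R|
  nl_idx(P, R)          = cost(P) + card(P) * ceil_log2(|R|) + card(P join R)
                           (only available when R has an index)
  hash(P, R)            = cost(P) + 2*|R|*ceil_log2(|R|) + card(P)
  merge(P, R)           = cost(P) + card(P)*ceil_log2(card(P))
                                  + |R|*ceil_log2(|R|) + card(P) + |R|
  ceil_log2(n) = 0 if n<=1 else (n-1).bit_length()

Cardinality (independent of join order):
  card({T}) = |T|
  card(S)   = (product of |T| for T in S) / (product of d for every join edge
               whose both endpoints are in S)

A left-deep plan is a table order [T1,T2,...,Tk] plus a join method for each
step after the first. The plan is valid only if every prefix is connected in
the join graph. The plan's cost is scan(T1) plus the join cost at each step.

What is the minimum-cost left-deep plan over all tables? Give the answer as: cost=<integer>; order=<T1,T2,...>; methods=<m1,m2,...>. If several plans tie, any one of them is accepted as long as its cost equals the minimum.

Selinger DP (subsets sized 1..n):
  {B}: scan cost=400, card=400
  {D}: scan cost=50, card=50
  {E}: scan cost=250, card=250
  {C}: scan cost=40, card=40
  {A}: scan cost=120, card=120
  {F}: scan cost=120, card=120
  {BD}: card=10000; try (D,hash)→1400, (B,merge)→4400, (D,merge)→4750, (B,hash)→7300, (B,nl_idx)→10500, (D,nl_idx)→12800 …(+2); best=1400 via (D,hash)
  {DE}: card=2500; try (D,hash)→1100, (E,merge)→2650, (D,merge)→2850, (E,nl_idx)→2950, (E,hash)→4100, (D,nl_idx)→4250 …(+2); best=1100 via (D,hash)
  {CE}: card=2000; try (C,hash)→980, (E,nl_idx)→2360, (E,merge)→2570, (C,merge)→2780, (E,hash)→4080, (E,nl)→10040 …(+1); best=980 via (C,hash)
  {AC}: card=240; try (C,hash)→720, (A,merge)→1280, (C,merge)→1360, (A,hash)→1760, (A,nl)→4840, (C,nl)→4920; best=720 via (C,hash)
  {AF}: card=1440; try (F,hash)→1920, (A,hash)→1920, (F,merge)→2040, (A,merge)→2040, (F,nl)→14520, (A,nl)→14520; best=1920 via (F,hash)
  {BDE}: card=500000; try (B,hash)→10800, (E,hash)→15400, (B,merge)→37600, (E,merge)→153650, (B,nl_idx)→523600, (E,nl_idx)→581400 …(+2); best=10800 via (B,hash)
  {CDE}: card=20000; try (D,hash)→3580, (C,hash)→4080, (D,merge)→25330, (D,nl_idx)→32980, (C,merge)→33880, (D,nl)→100980 …(+1); best=3580 via (D,hash)
  {ACE}: card=12000; try (A,hash)→4660, (E,hash)→4960, (E,merge)→5130, (E,nl_idx)→14640, (A,merge)→25940, (E,nl)→60720 …(+1); best=4660 via (A,hash)
  {ACF}: card=2880; try (F,hash)→2640, (F,merge)→3840, (C,hash)→3840, (C,merge)→19480, (F,nl)→29520, (C,nl)→59520; best=2640 via (F,hash)
  {BCDE}: card=4000000; try (B,hash)→30780, (B,merge)→327580, (C,hash)→511280, (B,nl_idx)→4183580, (B,nl)→8003580, (C,merge)→10011080 …(+1); best=30780 via (B,hash)
  {ACDE}: card=120000; try (D,hash)→17260, (A,hash)→25260, (D,merge)→185010, (D,nl_idx)→196660, (A,merge)→324540, (D,nl)→604660 …(+1); best=17260 via (D,hash)
  {ACEF}: card=144000; try (E,hash)→9520, (F,hash)→18340, (E,merge)→42330, (E,nl_idx)→169680, (F,merge)→185620, (E,nl)→722640 …(+1); best=9520 via (E,hash)
  {ABCDE}: card=24000000; try (B,hash)→144460, (B,merge)→2181260, (A,hash)→4032460, (B,nl_idx)→25097260, (B,nl)→48017260, (A,merge)→92031740 …(+1); best=144460 via (B,hash)
  {ACDEF}: card=1440000; try (F,hash)→138940, (D,hash)→154120, (F,merge)→2178220, (D,nl_idx)→2313520, (D,merge)→2745870, (D,nl)→7209520 …(+1); best=138940 via (F,hash)
  {ABCDEF}: card=288000000; try (B,hash)→1586140, (F,hash)→24146140, (B,merge)→31822940, (B,nl_idx)→301098940, (B,nl)→576138940, (F,merge)→624145420 …(+1); best=1586140 via (B,hash)

cost=1586140; order=E,C,A,D,F,B; methods=hash,hash,hash,hash,hash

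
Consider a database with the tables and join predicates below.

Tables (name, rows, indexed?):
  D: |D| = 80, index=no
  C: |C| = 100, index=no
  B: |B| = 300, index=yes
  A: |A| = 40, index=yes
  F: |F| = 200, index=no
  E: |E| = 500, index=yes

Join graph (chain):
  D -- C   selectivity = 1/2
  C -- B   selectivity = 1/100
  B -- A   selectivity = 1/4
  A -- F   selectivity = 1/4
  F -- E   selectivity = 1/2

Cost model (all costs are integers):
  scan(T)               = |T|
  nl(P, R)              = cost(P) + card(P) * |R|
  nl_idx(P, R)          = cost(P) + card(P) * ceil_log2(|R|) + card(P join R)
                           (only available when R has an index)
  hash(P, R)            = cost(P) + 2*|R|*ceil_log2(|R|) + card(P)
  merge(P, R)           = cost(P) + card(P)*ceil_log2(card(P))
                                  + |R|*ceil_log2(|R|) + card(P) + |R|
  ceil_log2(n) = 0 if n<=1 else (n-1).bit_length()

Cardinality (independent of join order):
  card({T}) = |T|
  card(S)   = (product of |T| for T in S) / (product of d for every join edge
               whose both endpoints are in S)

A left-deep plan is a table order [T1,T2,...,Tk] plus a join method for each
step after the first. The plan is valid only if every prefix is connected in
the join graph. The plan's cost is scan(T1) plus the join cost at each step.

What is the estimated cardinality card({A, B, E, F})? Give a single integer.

Tables in S: A(40), B(300), E(500), F(200)
Edges inside S: B-A(d=4), A-F(d=4), F-E(d=2)
numerator = 40 * 300 * 500 * 200 = 1200000000
denominator = 4 * 4 * 2 = 32
card(S) = 1200000000 / 32 = 37500000

37500000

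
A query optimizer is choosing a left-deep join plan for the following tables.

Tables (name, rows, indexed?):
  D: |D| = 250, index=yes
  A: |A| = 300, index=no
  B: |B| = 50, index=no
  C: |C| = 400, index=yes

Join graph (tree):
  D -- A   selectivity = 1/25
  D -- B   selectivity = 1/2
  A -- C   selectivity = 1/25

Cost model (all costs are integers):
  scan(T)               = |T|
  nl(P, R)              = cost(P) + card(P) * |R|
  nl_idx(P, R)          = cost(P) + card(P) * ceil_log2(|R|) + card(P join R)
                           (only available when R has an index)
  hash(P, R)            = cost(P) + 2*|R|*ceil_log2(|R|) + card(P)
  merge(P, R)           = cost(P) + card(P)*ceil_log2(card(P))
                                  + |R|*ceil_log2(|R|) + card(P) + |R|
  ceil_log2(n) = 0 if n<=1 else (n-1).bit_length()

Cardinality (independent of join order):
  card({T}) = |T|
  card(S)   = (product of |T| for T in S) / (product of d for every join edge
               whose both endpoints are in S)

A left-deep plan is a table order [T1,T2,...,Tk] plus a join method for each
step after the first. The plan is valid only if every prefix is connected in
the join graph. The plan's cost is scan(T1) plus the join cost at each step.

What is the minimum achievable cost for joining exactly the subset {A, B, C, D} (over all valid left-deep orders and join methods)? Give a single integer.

63400

Selinger DP over subsets of {A,B,C,D}:
  {D}: scan cost=250, card=250
  {A}: scan cost=300, card=300
  {B}: scan cost=50, card=50
  {C}: scan cost=400, card=400
  {AD}: card=3000; try (D,hash)→4600, (A,merge)→5500, (D,merge)→5550, (D,nl_idx)→5700, (A,hash)→5900, (A,nl)→75250 …(+1); best=4600 via (D,hash)
  {BD}: card=6250; try (B,hash)→1100, (D,merge)→2650, (B,merge)→2850, (D,hash)→4100, (D,nl_idx)→6700, (D,nl)→12550 …(+1); best=1100 via (B,hash)
  {AC}: card=4800; try (A,hash)→6200, (C,merge)→7300, (A,merge)→7400, (C,hash)→7800, (C,nl_idx)→7800, (C,nl)→120300 …(+1); best=6200 via (A,hash)
  {ABD}: card=75000; try (B,hash)→8200, (A,hash)→12750, (B,merge)→43950, (A,merge)→91600, (B,nl)→154600, (A,nl)→1876100; best=8200 via (B,hash)
  {ACD}: card=48000; try (C,hash)→14800, (D,hash)→15000, (C,merge)→47600, (D,merge)→75650, (C,nl_idx)→79600, (D,nl_idx)→92600 …(+2); best=14800 via (C,hash)
  {ABCD}: card=1200000; try (B,hash)→63400, (C,hash)→90400, (B,merge)→831150, (C,merge)→1362200, (C,nl_idx)→1883200, (B,nl)→2414800 …(+1); best=63400 via (B,hash)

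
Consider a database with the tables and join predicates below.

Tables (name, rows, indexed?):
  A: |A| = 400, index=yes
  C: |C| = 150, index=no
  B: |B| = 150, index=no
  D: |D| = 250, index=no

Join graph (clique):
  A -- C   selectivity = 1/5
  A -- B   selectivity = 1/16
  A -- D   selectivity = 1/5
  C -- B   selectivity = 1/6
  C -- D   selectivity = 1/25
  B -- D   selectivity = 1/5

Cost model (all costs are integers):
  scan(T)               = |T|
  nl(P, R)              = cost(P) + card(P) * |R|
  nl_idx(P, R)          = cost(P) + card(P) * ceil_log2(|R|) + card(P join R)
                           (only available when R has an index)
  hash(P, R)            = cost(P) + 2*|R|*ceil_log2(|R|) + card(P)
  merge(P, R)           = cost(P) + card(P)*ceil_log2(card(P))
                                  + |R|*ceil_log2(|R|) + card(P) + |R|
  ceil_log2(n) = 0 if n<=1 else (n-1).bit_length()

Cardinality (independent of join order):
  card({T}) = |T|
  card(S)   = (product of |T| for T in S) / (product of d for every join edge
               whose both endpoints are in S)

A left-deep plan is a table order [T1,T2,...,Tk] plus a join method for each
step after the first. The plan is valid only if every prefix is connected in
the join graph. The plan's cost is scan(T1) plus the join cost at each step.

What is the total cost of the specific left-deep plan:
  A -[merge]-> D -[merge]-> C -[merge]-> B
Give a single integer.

step 1: scan A: cost=400, card=400
step 2: join D via merge
    card(P join D) = 400*250/(5) = 20000
    cost = 400 + 400*9 + 250*8 + 400 + 250 = 6650
step 3: join C via merge
    card(P join C) = 20000*150/(5*25) = 24000
    cost = 6650 + 20000*15 + 150*8 + 20000 + 150 = 328000
step 4: join B via merge
    card(P join B) = 24000*150/(16*6*5) = 7500
    cost = 328000 + 24000*15 + 150*8 + 24000 + 150 = 713350

713350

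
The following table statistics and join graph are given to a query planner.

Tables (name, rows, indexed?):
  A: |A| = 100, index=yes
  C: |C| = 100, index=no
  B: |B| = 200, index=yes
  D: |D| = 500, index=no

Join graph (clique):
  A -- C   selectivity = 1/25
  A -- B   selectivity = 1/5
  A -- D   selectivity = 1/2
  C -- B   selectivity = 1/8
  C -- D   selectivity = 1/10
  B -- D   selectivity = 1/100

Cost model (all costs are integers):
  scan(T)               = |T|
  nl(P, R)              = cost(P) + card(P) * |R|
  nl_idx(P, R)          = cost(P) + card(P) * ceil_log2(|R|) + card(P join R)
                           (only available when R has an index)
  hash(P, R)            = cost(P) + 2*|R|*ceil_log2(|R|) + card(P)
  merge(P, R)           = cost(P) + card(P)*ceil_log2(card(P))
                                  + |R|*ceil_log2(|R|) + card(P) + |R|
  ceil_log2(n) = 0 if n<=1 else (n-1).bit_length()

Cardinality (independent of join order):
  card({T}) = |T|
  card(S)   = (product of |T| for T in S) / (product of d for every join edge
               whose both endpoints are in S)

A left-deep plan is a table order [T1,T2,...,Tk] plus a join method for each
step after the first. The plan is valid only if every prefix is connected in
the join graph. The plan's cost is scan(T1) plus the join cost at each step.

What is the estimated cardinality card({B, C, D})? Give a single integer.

Tables in S: B(200), C(100), D(500)
Edges inside S: C-B(d=8), C-D(d=10), B-D(d=100)
numerator = 200 * 100 * 500 = 10000000
denominator = 8 * 10 * 100 = 8000
card(S) = 10000000 / 8000 = 1250

1250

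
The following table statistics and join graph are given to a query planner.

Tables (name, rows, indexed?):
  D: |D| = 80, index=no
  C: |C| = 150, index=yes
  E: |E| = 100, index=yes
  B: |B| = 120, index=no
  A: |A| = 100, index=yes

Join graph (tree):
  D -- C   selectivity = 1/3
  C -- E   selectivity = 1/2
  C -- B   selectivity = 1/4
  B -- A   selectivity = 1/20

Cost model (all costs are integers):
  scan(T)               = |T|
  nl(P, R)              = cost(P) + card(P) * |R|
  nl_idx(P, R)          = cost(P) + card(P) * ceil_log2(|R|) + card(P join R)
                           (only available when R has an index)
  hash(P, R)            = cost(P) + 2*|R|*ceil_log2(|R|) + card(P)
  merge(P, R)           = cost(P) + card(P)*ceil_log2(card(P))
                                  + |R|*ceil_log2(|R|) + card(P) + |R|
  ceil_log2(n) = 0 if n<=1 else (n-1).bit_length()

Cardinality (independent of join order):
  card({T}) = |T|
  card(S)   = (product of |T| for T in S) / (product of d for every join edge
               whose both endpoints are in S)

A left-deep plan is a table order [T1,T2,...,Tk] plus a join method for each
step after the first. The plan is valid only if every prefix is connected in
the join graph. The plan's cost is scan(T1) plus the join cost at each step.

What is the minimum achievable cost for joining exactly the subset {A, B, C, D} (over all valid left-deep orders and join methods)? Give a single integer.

28180

Selinger DP over subsets of {A,B,C,D}:
  {D}: scan cost=80, card=80
  {C}: scan cost=150, card=150
  {B}: scan cost=120, card=120
  {A}: scan cost=100, card=100
  {CD}: card=4000; try (D,hash)→1420, (C,merge)→2070, (D,merge)→2140, (C,hash)→2560, (C,nl_idx)→4720, (C,nl)→12080 …(+1); best=1420 via (D,hash)
  {BC}: card=4500; try (B,hash)→1980, (C,merge)→2430, (B,merge)→2460, (C,hash)→2640, (C,nl_idx)→5580, (C,nl)→18120 …(+1); best=1980 via (B,hash)
  {AB}: card=600; try (A,nl_idx)→1560, (A,hash)→1640, (B,merge)→1860, (B,hash)→1880, (A,merge)→1880, (B,nl)→12100 …(+1); best=1560 via (A,nl_idx)
  {BCD}: card=120000; try (B,hash)→7100, (D,hash)→7600, (B,merge)→54380, (D,merge)→65620, (D,nl)→361980, (B,nl)→481420; best=7100 via (B,hash)
  {ABC}: card=22500; try (C,hash)→4560, (A,hash)→7880, (C,merge)→9510, (C,nl_idx)→28860, (A,nl_idx)→55980, (A,merge)→65780 …(+2); best=4560 via (C,hash)
  {ABCD}: card=600000; try (D,hash)→28180, (A,hash)→128500, (D,merge)→365200, (A,nl_idx)→1447100, (D,nl)→1804560, (A,merge)→2167900 …(+1); best=28180 via (D,hash)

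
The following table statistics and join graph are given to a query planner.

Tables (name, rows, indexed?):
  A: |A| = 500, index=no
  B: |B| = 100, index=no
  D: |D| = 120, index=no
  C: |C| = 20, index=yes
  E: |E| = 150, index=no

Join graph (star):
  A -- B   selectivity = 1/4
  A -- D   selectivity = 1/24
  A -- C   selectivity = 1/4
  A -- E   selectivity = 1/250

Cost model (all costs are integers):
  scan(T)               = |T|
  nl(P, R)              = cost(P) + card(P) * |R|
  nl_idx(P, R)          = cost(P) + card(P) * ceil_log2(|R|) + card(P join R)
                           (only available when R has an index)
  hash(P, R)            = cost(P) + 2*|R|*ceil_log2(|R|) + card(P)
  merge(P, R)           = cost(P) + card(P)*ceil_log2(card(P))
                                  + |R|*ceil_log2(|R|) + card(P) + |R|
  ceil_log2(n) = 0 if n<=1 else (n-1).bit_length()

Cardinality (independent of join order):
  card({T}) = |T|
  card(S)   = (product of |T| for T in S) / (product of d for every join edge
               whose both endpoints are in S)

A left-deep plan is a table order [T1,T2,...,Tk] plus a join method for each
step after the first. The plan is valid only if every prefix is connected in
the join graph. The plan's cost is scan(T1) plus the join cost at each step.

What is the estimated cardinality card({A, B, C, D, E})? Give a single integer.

Tables in S: A(500), B(100), C(20), D(120), E(150)
Edges inside S: A-B(d=4), A-D(d=24), A-C(d=4), A-E(d=250)
numerator = 500 * 100 * 20 * 120 * 150 = 18000000000
denominator = 4 * 24 * 4 * 250 = 96000
card(S) = 18000000000 / 96000 = 187500

187500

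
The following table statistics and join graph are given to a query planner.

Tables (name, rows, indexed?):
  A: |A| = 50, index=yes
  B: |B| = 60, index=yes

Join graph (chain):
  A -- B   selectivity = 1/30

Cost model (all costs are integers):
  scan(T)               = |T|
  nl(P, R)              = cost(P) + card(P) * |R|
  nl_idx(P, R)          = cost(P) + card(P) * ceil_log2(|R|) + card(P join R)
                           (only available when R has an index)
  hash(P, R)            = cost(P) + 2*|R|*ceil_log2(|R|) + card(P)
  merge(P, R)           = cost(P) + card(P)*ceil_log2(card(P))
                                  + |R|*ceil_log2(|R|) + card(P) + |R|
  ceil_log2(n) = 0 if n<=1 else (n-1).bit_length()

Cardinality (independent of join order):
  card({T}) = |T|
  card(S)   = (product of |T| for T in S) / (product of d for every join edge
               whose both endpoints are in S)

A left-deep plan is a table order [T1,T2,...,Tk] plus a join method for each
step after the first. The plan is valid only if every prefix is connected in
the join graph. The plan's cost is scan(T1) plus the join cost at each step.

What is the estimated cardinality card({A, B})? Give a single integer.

100

Tables in S: A(50), B(60)
Edges inside S: A-B(d=30)
numerator = 50 * 60 = 3000
denominator = 30 = 30
card(S) = 3000 / 30 = 100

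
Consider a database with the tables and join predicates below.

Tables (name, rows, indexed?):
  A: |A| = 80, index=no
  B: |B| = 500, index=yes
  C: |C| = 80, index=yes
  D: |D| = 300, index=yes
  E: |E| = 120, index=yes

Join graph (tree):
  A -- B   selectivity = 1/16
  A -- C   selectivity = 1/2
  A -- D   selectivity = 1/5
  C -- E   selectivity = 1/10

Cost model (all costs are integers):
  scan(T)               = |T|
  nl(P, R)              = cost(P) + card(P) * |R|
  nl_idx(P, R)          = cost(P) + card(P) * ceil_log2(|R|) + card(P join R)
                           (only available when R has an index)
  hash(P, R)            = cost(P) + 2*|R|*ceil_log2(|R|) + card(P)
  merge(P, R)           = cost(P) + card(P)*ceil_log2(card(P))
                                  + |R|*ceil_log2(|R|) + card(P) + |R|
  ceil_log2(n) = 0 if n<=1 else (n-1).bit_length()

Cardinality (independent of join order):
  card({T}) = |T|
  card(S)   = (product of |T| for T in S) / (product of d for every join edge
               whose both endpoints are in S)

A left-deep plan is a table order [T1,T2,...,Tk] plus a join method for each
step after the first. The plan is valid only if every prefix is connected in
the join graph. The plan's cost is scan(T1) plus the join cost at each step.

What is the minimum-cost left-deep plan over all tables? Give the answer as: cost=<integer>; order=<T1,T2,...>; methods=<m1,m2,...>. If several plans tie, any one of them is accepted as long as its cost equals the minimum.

Selinger DP (subsets sized 1..n):
  {A}: scan cost=80, card=80
  {B}: scan cost=500, card=500
  {C}: scan cost=80, card=80
  {D}: scan cost=300, card=300
  {E}: scan cost=120, card=120
  {AB}: card=2500; try (A,hash)→2120, (B,nl_idx)→3300, (B,merge)→5720, (A,merge)→6140, (B,hash)→9160, (B,nl)→40080 …(+1); best=2120 via (A,hash)
  {AC}: card=3200; try (C,hash)→1280, (A,hash)→1280, (C,merge)→1360, (A,merge)→1360, (C,nl_idx)→3840, (C,nl)→6480 …(+1); best=1280 via (C,hash)
  {AD}: card=4800; try (A,hash)→1720, (D,merge)→3720, (A,merge)→3940, (D,hash)→5560, (D,nl_idx)→5600, (D,nl)→24080 …(+1); best=1720 via (A,hash)
  {CE}: card=960; try (C,hash)→1360, (E,nl_idx)→1600, (E,merge)→1680, (C,merge)→1720, (E,hash)→1840, (C,nl_idx)→1920 …(+2); best=1360 via (C,hash)
  {ABC}: card=100000; try (C,hash)→5740, (B,hash)→13480, (C,merge)→35260, (B,merge)→47880, (C,nl_idx)→119620, (B,nl_idx)→130080 …(+2); best=5740 via (C,hash)
  {ABD}: card=150000; try (D,hash)→10020, (B,hash)→15520, (D,merge)→37620, (B,merge)→73920, (D,nl_idx)→174620, (B,nl_idx)→194920 …(+2); best=10020 via (D,hash)
  {ACD}: card=192000; try (C,hash)→7640, (D,hash)→9880, (D,merge)→45880, (C,merge)→69560, (D,nl_idx)→222080, (C,nl_idx)→227320 …(+2); best=7640 via (C,hash)
  {ACE}: card=38400; try (A,hash)→3440, (E,hash)→6160, (A,merge)→12560, (E,merge)→43840, (E,nl_idx)→62080, (A,nl)→78160 …(+1); best=3440 via (A,hash)
  {ABCD}: card=6000000; try (D,hash)→111140, (C,hash)→161140, (B,hash)→208640, (D,merge)→1808740, (C,merge)→2860660, (B,merge)→3660640 …(+6); best=111140 via (D,hash)
  {ABCE}: card=1200000; try (B,hash)→50840, (E,hash)→107420, (B,merge)→661240, (B,nl_idx)→1549040, (E,merge)→1806700, (E,nl_idx)→1905740 …(+2); best=50840 via (B,hash)
  {ACDE}: card=2304000; try (D,hash)→47240, (E,hash)→201320, (D,merge)→659240, (D,nl_idx)→2653040, (E,nl_idx)→3655640, (E,merge)→3656600 …(+2); best=47240 via (D,hash)
  {ABCDE}: card=72000000; try (D,hash)→1256240, (B,hash)→2360240, (E,hash)→6112820, (D,merge)→26453840, (B,merge)→53044240, (D,nl_idx)→82850840 …(+6); best=1256240 via (D,hash)

cost=1256240; order=E,C,A,B,D; methods=hash,hash,hash,hash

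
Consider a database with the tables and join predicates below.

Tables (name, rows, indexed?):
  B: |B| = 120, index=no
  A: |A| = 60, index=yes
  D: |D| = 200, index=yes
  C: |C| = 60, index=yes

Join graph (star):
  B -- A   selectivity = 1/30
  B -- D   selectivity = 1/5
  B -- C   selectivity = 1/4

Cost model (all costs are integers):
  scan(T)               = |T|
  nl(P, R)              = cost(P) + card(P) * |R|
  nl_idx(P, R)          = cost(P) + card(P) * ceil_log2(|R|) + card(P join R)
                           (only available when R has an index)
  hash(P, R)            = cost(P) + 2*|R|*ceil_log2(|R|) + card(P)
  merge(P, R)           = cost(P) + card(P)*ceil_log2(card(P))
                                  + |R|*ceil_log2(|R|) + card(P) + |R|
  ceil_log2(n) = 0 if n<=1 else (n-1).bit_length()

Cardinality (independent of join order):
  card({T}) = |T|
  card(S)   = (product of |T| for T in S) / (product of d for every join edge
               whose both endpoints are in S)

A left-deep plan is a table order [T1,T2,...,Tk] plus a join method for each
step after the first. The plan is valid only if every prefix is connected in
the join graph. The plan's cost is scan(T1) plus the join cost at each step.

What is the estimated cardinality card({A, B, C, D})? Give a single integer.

Tables in S: A(60), B(120), C(60), D(200)
Edges inside S: B-A(d=30), B-D(d=5), B-C(d=4)
numerator = 60 * 120 * 60 * 200 = 86400000
denominator = 30 * 5 * 4 = 600
card(S) = 86400000 / 600 = 144000

144000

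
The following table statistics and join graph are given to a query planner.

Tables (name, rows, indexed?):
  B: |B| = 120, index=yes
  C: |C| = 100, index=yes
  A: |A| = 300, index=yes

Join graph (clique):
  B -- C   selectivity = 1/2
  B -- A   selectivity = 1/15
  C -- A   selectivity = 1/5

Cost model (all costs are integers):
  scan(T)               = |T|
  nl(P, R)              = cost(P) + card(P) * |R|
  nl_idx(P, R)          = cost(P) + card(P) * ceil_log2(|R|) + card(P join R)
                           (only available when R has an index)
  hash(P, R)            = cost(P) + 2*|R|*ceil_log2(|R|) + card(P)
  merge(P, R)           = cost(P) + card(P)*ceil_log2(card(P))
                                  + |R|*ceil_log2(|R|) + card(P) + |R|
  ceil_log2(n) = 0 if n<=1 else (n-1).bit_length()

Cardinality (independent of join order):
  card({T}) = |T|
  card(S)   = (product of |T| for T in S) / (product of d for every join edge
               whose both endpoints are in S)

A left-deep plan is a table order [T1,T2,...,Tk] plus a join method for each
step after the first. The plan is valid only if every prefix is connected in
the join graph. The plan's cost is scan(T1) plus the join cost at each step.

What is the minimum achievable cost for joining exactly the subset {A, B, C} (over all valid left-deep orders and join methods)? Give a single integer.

Selinger DP over subsets of {A,B,C}:
  {B}: scan cost=120, card=120
  {C}: scan cost=100, card=100
  {A}: scan cost=300, card=300
  {BC}: card=6000; try (C,hash)→1640, (B,merge)→1860, (C,merge)→1880, (B,hash)→1880, (B,nl_idx)→6800, (C,nl_idx)→6960 …(+2); best=1640 via (C,hash)
  {AB}: card=2400; try (B,hash)→2280, (A,nl_idx)→3600, (A,merge)→4080, (B,merge)→4260, (B,nl_idx)→4800, (A,hash)→5640 …(+2); best=2280 via (B,hash)
  {AC}: card=6000; try (C,hash)→2000, (A,merge)→3900, (C,merge)→4100, (A,hash)→5600, (A,nl_idx)→7000, (C,nl_idx)→8400 …(+2); best=2000 via (C,hash)
  {ABC}: card=24000; try (C,hash)→6080, (B,hash)→9680, (A,hash)→13040, (C,merge)→34280, (C,nl_idx)→43080, (B,nl_idx)→68000 …(+6); best=6080 via (C,hash)

6080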